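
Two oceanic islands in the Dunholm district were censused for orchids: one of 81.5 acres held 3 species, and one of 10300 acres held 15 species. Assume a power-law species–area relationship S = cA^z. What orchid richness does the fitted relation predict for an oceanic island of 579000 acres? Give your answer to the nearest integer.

57

z = ln(15/3) / ln(10300/81.5) = 1.6094 / 4.8393 = 0.3326
c = 3 / 81.5^0.3326 = 3 / 4.321 = 0.6942
S₃ = 0.6942 × 579000^0.3326 = 0.6942 × 82.52 ≈ 57.29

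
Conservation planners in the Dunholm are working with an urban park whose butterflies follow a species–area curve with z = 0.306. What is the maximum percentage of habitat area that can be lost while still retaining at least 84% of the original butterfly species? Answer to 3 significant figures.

Need (A_new/A_old)^0.306 = 0.84, so A_new/A_old = 0.84^(1/0.306) = 0.84^3.268
ln(A_new/A_old) = ln 0.84 / 0.306 = -0.1744 / 0.306 = -0.5698
A_new/A_old = e^-0.5698 ≈ 0.5656
Fraction that can be lost = 1 − 0.5656 = 0.4344

43.4%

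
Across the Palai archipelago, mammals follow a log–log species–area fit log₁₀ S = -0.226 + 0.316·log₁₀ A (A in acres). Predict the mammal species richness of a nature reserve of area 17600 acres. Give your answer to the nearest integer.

S = 0.5943 × 17600^0.316 = 0.5943 × 21.96 ≈ 13.05

13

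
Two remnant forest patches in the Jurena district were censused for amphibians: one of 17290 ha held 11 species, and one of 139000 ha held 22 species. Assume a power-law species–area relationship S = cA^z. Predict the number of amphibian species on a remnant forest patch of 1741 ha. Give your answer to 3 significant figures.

z = ln(22/11) / ln(139000/17290) = 0.6931 / 2.0843 = 0.3325
c = 11 / 17290^0.3325 = 11 / 25.66 = 0.4287
S₃ = 0.4287 × 1741^0.3325 = 0.4287 × 11.96 ≈ 5.127

5.13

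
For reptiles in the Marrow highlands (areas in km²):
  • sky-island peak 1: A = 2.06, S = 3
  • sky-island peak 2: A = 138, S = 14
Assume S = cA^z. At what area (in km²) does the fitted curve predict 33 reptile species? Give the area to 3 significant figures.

z = ln(14/3) / ln(138/2.06) = 1.5404 / 4.2045 = 0.3664
c = 3 / 2.06^0.3664 = 3 / 1.303 = 2.302
A = (33/2.302)^(1/0.3664) ⇒ ln A = ln(14.33)/0.3664 = 7.2676
A = e^7.2676 ≈ 1433 km²

1430 km²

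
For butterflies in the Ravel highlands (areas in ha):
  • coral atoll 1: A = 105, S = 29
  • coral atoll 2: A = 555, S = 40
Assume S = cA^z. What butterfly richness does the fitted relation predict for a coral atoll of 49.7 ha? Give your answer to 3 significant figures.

z = ln(40/29) / ln(555/105) = 0.3216 / 1.6650 = 0.1931
c = 29 / 105^0.1931 = 29 / 2.457 = 11.8
S₃ = 11.8 × 49.7^0.1931 = 11.8 × 2.126 ≈ 25.1

25.1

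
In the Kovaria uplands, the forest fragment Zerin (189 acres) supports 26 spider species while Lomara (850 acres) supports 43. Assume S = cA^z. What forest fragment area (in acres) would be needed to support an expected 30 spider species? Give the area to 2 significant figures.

z = ln(43/26) / ln(850/189) = 0.5031 / 1.5035 = 0.3346
c = 26 / 189^0.3346 = 26 / 5.778 = 4.5
A = (30/4.5)^(1/0.3346) ⇒ ln A = ln(6.667)/0.3346 = 5.6694
A = e^5.6694 ≈ 289.9 acres

290 acres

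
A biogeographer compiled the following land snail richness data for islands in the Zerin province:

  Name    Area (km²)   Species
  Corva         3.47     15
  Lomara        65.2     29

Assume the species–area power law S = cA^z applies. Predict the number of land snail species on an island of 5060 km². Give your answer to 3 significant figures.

77.1

z = ln(29/15) / ln(65.2/3.47) = 0.6592 / 2.9333 = 0.2247
c = 15 / 3.47^0.2247 = 15 / 1.323 = 11.34
S₃ = 11.34 × 5060^0.2247 = 11.34 × 6.8 ≈ 77.12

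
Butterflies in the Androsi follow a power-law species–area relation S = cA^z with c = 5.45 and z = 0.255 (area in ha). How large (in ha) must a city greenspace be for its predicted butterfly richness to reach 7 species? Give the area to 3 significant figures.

2.67 ha

7 = 5.45 × A^0.255  ⇒  A^0.255 = 7/5.45 = 1.284
ln A = ln(1.284) / 0.255 = 0.2503 / 0.255 = 0.9815
A = e^0.9815 ≈ 2.669 ha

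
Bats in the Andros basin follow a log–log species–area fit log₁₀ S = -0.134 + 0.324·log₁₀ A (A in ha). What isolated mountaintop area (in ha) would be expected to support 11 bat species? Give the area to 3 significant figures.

11 = 0.7345 × A^0.324  ⇒  A^0.324 = 11/0.7345 = 14.98
ln A = ln(14.98) / 0.324 = 2.7064 / 0.324 = 8.3532
A = e^8.3532 ≈ 4244 ha

4240 ha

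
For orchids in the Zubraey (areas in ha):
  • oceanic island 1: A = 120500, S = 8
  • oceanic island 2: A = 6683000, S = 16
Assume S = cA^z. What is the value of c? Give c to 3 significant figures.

1.06

z = ln(S₂/S₁) / ln(A₂/A₁) = ln(16/8) / ln(6683000/120500) = 0.6931 / 4.0157 = 0.1726
c = S₁ / A₁^z = 8 / 120500^0.1726 = 8 / 7.534 = 1.062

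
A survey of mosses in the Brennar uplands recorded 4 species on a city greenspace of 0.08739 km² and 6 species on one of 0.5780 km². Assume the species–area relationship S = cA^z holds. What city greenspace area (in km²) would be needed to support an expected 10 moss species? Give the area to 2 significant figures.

6.2 km²

z = ln(6/4) / ln(0.578/0.08739) = 0.4055 / 1.8892 = 0.2146
c = 4 / 0.08739^0.2146 = 4 / 0.5927 = 6.749
A = (10/6.749)^(1/0.2146) ⇒ ln A = ln(1.482)/0.2146 = 1.8319
A = e^1.8319 ≈ 6.246 km²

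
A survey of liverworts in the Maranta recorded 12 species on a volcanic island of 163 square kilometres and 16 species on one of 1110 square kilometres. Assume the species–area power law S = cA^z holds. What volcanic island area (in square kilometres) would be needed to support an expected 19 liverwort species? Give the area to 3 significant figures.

3490 square kilometres

z = ln(16/12) / ln(1110/163) = 0.2877 / 1.9184 = 0.1500
c = 12 / 163^0.1500 = 12 / 2.147 = 5.59
A = (19/5.59)^(1/0.1500) ⇒ ln A = ln(3.399)/0.1500 = 8.1581
A = e^8.1581 ≈ 3491 square kilometres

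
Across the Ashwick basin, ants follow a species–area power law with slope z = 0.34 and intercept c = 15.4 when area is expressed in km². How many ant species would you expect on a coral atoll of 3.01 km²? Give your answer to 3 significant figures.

22.4

S = 15.4 × 3.01^0.34
ln S = ln 15.4 + 0.34 × ln 3.01 = 2.7344 + 0.34 × 1.1019 = 3.1090
S = e^3.1090 ≈ 22.4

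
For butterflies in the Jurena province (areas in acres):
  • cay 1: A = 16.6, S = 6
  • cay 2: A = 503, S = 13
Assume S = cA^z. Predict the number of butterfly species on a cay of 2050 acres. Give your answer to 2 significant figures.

z = ln(13/6) / ln(503/16.6) = 0.7732 / 3.4112 = 0.2267
c = 6 / 16.6^0.2267 = 6 / 1.89 = 3.174
S₃ = 3.174 × 2050^0.2267 = 3.174 × 5.632 ≈ 17.88

18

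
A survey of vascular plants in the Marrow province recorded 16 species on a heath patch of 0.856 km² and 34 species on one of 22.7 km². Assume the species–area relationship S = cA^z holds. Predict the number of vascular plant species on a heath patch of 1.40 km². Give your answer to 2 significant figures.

18

z = ln(34/16) / ln(22.7/0.856) = 0.7538 / 3.2778 = 0.2300
c = 16 / 0.856^0.2300 = 16 / 0.9649 = 16.58
S₃ = 16.58 × 1.4^0.2300 = 16.58 × 1.08 ≈ 17.92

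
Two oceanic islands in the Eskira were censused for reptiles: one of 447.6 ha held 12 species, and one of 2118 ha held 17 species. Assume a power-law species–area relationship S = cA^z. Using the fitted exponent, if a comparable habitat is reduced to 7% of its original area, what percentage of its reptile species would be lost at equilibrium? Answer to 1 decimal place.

44.9%

z = ln(17/12) / ln(2118/447.6) = 0.3483 / 1.5543 = 0.2241
S_new/S_old = (A_new/A_old)^z = 0.07^0.2241 = exp(0.2241 × -2.6593) = 0.5511
Fraction lost = 1 − 0.5511 = 0.4489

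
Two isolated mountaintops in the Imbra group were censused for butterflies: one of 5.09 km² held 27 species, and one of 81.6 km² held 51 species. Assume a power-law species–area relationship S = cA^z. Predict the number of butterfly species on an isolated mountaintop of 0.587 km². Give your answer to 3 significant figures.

16.5

z = ln(51/27) / ln(81.6/5.09) = 0.6360 / 2.7746 = 0.2292
c = 27 / 5.09^0.2292 = 27 / 1.452 = 18.59
S₃ = 18.59 × 0.587^0.2292 = 18.59 × 0.885 ≈ 16.46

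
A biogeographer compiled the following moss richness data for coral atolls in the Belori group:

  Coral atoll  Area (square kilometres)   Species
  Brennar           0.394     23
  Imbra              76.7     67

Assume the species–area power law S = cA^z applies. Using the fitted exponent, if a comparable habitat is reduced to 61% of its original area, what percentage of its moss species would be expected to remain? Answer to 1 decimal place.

z = ln(67/23) / ln(76.7/0.394) = 1.0692 / 5.2713 = 0.2028
S_new/S_old = (A_new/A_old)^z = 0.61^0.2028 = exp(0.2028 × -0.4943) = 0.9046

90.5%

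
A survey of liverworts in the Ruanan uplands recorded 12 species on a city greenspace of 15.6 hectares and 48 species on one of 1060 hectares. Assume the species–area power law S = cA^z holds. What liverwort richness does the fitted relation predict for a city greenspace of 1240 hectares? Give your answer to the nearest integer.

51

z = ln(48/12) / ln(1060/15.6) = 1.3863 / 4.2188 = 0.3286
c = 12 / 15.6^0.3286 = 12 / 2.466 = 4.865
S₃ = 4.865 × 1240^0.3286 = 4.865 × 10.39 ≈ 50.54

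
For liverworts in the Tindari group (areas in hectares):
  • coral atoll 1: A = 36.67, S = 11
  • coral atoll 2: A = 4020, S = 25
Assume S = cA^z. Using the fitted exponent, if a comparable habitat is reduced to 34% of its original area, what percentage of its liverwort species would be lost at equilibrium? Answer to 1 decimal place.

z = ln(25/11) / ln(4020/36.67) = 0.8210 / 4.6971 = 0.1748
S_new/S_old = (A_new/A_old)^z = 0.34^0.1748 = exp(0.1748 × -1.0788) = 0.8282
Fraction lost = 1 − 0.8282 = 0.1718

17.2%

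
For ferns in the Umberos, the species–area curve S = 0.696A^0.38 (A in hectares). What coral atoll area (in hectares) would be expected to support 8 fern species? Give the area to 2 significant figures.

8 = 0.696 × A^0.38  ⇒  A^0.38 = 8/0.696 = 11.49
ln A = ln(11.49) / 0.38 = 2.4418 / 0.38 = 6.4259
A = e^6.4259 ≈ 617.6 hectares

620 hectares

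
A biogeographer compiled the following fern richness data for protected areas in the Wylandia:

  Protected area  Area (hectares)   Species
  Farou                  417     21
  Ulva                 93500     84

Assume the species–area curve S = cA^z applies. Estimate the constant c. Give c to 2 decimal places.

z = ln(S₂/S₁) / ln(A₂/A₁) = ln(84/21) / ln(93500/417) = 1.3863 / 5.4126 = 0.2561
c = S₁ / A₁^z = 21 / 417^0.2561 = 21 / 4.689 = 4.479

4.48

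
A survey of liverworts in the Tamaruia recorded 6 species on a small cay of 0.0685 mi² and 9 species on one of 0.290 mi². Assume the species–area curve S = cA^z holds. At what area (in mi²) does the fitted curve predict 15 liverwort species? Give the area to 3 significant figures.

z = ln(9/6) / ln(0.29/0.0685) = 0.4055 / 1.4430 = 0.2810
c = 6 / 0.0685^0.2810 = 6 / 0.4708 = 12.74
A = (15/12.74)^(1/0.2810) ⇒ ln A = ln(1.177)/0.2810 = 0.5802
A = e^0.5802 ≈ 1.786 mi²

1.79 mi²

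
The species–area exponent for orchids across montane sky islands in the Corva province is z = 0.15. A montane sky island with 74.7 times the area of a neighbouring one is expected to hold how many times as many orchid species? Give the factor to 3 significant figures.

1.91

S₂/S₁ = (A₂/A₁)^z = 74.7^0.15
ln(S₂/S₁) = 0.15 × ln 74.7 = 0.15 × 4.3135 = 0.6470
S₂/S₁ = e^0.6470 ≈ 1.91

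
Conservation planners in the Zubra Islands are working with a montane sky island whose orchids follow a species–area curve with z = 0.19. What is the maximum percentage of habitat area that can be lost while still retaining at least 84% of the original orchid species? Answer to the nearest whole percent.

60%

Need (A_new/A_old)^0.19 = 0.84, so A_new/A_old = 0.84^(1/0.19) = 0.84^5.263
ln(A_new/A_old) = ln 0.84 / 0.19 = -0.1744 / 0.19 = -0.9176
A_new/A_old = e^-0.9176 ≈ 0.3995
Fraction that can be lost = 1 − 0.3995 = 0.6005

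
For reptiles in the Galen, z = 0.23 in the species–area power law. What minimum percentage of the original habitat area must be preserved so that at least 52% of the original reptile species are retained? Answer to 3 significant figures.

5.82%

Need (A_new/A_old)^0.23 = 0.52, so A_new/A_old = 0.52^(1/0.23) = 0.52^4.348
ln(A_new/A_old) = ln 0.52 / 0.23 = -0.6539 / 0.23 = -2.8432
A_new/A_old = e^-2.8432 ≈ 0.05824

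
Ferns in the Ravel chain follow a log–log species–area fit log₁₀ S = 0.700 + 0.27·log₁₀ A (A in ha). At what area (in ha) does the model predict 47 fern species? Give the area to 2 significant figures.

4000 ha

47 = 5.012 × A^0.27  ⇒  A^0.27 = 47/5.012 = 9.378
ln A = ln(9.378) / 0.27 = 2.2383 / 0.27 = 8.2901
A = e^8.2901 ≈ 3984 ha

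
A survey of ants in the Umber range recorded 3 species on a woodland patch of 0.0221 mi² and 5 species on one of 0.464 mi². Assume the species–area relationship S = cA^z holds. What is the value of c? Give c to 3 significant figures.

z = ln(S₂/S₁) / ln(A₂/A₁) = ln(5/3) / ln(0.464/0.0221) = 0.5108 / 3.0443 = 0.1678
c = S₁ / A₁^z = 3 / 0.0221^0.1678 = 3 / 0.5275 = 5.688

5.69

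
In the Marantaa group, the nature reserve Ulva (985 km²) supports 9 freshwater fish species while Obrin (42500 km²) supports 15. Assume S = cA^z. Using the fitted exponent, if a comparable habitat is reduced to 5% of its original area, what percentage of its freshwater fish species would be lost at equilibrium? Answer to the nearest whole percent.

33%

z = ln(15/9) / ln(42500/985) = 0.5108 / 3.7646 = 0.1357
S_new/S_old = (A_new/A_old)^z = 0.05^0.1357 = exp(0.1357 × -2.9957) = 0.666
Fraction lost = 1 − 0.666 = 0.334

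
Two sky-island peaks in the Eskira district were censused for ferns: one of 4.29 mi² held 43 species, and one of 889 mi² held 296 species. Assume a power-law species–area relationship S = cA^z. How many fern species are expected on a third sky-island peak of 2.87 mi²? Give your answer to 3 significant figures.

37.2

z = ln(296/43) / ln(889/4.29) = 1.9292 / 5.3338 = 0.3617
c = 43 / 4.29^0.3617 = 43 / 1.693 = 25.39
S₃ = 25.39 × 2.87^0.3617 = 25.39 × 1.464 ≈ 37.18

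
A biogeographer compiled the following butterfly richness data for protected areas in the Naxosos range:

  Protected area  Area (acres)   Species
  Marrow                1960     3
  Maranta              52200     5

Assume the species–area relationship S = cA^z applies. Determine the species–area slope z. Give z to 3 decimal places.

0.156

Taking logs: ln S = ln c + z ln A, so z = (ln S₂ − ln S₁)/(ln A₂ − ln A₁).
z = ln(5/3) / ln(52200/1960) = ln(1.667) / ln(26.63) = 0.5108 / 3.2821 = 0.1556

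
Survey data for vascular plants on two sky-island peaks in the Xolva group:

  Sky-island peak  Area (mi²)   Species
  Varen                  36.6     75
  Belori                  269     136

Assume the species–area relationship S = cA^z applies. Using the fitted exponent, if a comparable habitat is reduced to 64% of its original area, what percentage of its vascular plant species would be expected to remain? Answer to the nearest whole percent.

z = ln(136/75) / ln(269/36.6) = 0.5952 / 1.9947 = 0.2984
S_new/S_old = (A_new/A_old)^z = 0.64^0.2984 = exp(0.2984 × -0.4463) = 0.8753

88%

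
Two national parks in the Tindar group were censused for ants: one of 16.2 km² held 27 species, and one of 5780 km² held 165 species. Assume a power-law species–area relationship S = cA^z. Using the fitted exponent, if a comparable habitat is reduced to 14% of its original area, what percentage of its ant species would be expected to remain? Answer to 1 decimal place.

z = ln(165/27) / ln(5780/16.2) = 1.8101 / 5.8771 = 0.3080
S_new/S_old = (A_new/A_old)^z = 0.14^0.3080 = exp(0.3080 × -1.9661) = 0.5458

54.6%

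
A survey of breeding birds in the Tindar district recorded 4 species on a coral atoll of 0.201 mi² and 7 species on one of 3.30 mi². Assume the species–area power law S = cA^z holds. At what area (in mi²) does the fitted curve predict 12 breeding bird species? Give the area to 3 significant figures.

48.9 mi²

z = ln(7/4) / ln(3.3/0.201) = 0.5596 / 2.7984 = 0.2000
c = 4 / 0.201^0.2000 = 4 / 0.7255 = 5.513
A = (12/5.513)^(1/0.2000) ⇒ ln A = ln(2.177)/0.2000 = 3.8892
A = e^3.8892 ≈ 48.87 mi²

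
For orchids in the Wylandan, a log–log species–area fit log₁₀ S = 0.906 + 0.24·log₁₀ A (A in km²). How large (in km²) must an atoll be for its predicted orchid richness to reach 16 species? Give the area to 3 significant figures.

16 = 8.054 × A^0.24  ⇒  A^0.24 = 16/8.054 = 1.987
ln A = ln(1.987) / 0.24 = 0.6864 / 0.24 = 2.8602
A = e^2.8602 ≈ 17.46 km²

17.5 km²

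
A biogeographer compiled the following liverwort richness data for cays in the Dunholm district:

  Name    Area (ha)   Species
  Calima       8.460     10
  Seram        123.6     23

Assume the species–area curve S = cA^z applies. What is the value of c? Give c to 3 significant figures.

z = ln(S₂/S₁) / ln(A₂/A₁) = ln(23/10) / ln(123.6/8.46) = 0.8329 / 2.6817 = 0.3106
c = S₁ / A₁^z = 10 / 8.46^0.3106 = 10 / 1.941 = 5.152

5.15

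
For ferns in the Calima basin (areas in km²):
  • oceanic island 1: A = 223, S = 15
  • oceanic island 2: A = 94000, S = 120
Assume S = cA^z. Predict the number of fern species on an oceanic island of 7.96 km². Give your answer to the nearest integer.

z = ln(120/15) / ln(94000/223) = 2.0794 / 6.0439 = 0.3441
c = 15 / 223^0.3441 = 15 / 6.426 = 2.334
S₃ = 2.334 × 7.96^0.3441 = 2.334 × 2.042 ≈ 4.765

5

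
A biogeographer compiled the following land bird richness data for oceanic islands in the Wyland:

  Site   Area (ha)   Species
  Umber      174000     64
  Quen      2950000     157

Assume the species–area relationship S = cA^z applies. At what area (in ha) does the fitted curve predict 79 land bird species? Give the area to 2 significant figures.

z = ln(157/64) / ln(2950000/174000) = 0.8974 / 2.8305 = 0.3170
c = 64 / 174000^0.3170 = 64 / 45.86 = 1.396
A = (79/1.396)^(1/0.3170) ⇒ ln A = ln(56.61)/0.3170 = 12.7310
A = e^12.7310 ≈ 338062 ha

340000 ha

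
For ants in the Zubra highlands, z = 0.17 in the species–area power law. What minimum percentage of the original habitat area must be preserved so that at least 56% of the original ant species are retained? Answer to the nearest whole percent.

3%

Need (A_new/A_old)^0.17 = 0.56, so A_new/A_old = 0.56^(1/0.17) = 0.56^5.882
ln(A_new/A_old) = ln 0.56 / 0.17 = -0.5798 / 0.17 = -3.4107
A_new/A_old = e^-3.4107 ≈ 0.03302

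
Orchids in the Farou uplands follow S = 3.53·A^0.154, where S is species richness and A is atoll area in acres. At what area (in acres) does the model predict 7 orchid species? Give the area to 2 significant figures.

85 acres

7 = 3.53 × A^0.154  ⇒  A^0.154 = 7/3.53 = 1.983
ln A = ln(1.983) / 0.154 = 0.6846 / 0.154 = 4.4455
A = e^4.4455 ≈ 85.25 acres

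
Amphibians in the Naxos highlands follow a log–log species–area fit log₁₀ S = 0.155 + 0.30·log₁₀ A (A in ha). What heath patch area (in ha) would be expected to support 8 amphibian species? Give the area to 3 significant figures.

8 = 1.429 × A^0.3  ⇒  A^0.3 = 8/1.429 = 5.599
ln A = ln(5.599) / 0.3 = 1.7225 / 0.3 = 5.7418
A = e^5.7418 ≈ 311.6 ha

312 ha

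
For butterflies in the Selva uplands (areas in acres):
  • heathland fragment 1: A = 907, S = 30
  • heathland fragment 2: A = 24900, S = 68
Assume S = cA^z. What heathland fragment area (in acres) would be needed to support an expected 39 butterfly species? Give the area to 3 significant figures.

z = ln(68/30) / ln(24900/907) = 0.8183 / 3.3125 = 0.2470
c = 30 / 907^0.2470 = 30 / 5.378 = 5.578
A = (39/5.578)^(1/0.2470) ⇒ ln A = ln(6.992)/0.2470 = 7.8722
A = e^7.8722 ≈ 2623 acres

2620 acres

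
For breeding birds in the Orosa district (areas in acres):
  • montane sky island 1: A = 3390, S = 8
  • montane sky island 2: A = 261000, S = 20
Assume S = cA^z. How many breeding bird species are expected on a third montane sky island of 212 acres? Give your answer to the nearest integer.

z = ln(20/8) / ln(261000/3390) = 0.9163 / 4.3437 = 0.2109
c = 8 / 3390^0.2109 = 8 / 5.555 = 1.44
S₃ = 1.44 × 212^0.2109 = 1.44 × 3.096 ≈ 4.458

4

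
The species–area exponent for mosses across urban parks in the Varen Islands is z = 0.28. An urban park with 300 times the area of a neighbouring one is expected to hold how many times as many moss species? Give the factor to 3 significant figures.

4.94

S₂/S₁ = (A₂/A₁)^z = 300^0.28
ln(S₂/S₁) = 0.28 × ln 300 = 0.28 × 5.7038 = 1.5971
S₂/S₁ = e^1.5971 ≈ 4.938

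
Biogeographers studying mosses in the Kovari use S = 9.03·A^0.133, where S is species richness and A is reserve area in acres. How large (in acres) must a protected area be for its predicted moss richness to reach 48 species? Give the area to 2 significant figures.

48 = 9.03 × A^0.133  ⇒  A^0.133 = 48/9.03 = 5.316
ln A = ln(5.316) / 0.133 = 1.6706 / 0.133 = 12.5613
A = e^12.5613 ≈ 285292 acres

290000 acres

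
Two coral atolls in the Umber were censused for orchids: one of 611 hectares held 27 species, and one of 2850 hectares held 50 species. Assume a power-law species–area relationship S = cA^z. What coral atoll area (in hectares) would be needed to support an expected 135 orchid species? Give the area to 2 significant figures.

34000 hectares

z = ln(50/27) / ln(2850/611) = 0.6162 / 1.5400 = 0.4001
c = 27 / 611^0.4001 = 27 / 13.02 = 2.073
A = (135/2.073)^(1/0.4001) ⇒ ln A = ln(65.12)/0.4001 = 10.4374
A = e^10.4374 ≈ 34112 hectares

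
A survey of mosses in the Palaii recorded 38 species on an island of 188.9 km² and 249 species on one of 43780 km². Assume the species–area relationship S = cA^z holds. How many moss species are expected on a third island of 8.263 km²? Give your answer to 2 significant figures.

z = ln(249/38) / ln(43780/188.9) = 1.8799 / 5.4457 = 0.3452
c = 38 / 188.9^0.3452 = 38 / 6.106 = 6.223
S₃ = 6.223 × 8.263^0.3452 = 6.223 × 2.073 ≈ 12.9

13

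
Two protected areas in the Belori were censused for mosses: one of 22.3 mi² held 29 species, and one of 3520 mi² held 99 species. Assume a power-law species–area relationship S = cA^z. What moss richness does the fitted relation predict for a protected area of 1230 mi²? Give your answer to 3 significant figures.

76.7

z = ln(99/29) / ln(3520/22.3) = 1.2278 / 5.0616 = 0.2426
c = 29 / 22.3^0.2426 = 29 / 2.124 = 13.66
S₃ = 13.66 × 1230^0.2426 = 13.66 × 5.617 ≈ 76.71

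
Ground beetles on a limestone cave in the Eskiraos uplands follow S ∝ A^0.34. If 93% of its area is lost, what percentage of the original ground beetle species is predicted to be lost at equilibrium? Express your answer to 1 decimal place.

59.5%

S_new/S_old = (A_new/A_old)^z = 0.07^0.34
= exp(0.34 × ln 0.07) = exp(0.34 × -2.6593) = exp(-0.9041) ≈ 0.4049
Fraction lost = 1 − 0.4049 = 0.5951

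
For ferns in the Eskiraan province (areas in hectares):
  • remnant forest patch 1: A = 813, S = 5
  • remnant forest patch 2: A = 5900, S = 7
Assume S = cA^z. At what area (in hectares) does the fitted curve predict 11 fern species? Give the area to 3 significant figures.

84600 hectares

z = ln(7/5) / ln(5900/813) = 0.3365 / 1.9820 = 0.1698
c = 5 / 813^0.1698 = 5 / 3.119 = 1.603
A = (11/1.603)^(1/0.1698) ⇒ ln A = ln(6.862)/0.1698 = 11.3451
A = e^11.3451 ≈ 84551 hectares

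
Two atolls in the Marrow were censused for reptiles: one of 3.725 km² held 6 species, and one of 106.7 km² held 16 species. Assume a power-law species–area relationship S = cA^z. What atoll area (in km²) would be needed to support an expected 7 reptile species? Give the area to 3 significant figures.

6.31 km²

z = ln(16/6) / ln(106.7/3.725) = 0.9808 / 3.3550 = 0.2924
c = 6 / 3.725^0.2924 = 6 / 1.469 = 4.085
A = (7/4.085)^(1/0.2924) ⇒ ln A = ln(1.714)/0.2924 = 1.8423
A = e^1.8423 ≈ 6.311 km²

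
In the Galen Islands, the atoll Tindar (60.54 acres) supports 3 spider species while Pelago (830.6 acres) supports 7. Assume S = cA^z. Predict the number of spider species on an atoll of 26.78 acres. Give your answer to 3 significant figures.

2.30

z = ln(7/3) / ln(830.6/60.54) = 0.8473 / 2.6188 = 0.3235
c = 3 / 60.54^0.3235 = 3 / 3.772 = 0.7954
S₃ = 0.7954 × 26.78^0.3235 = 0.7954 × 2.897 ≈ 2.304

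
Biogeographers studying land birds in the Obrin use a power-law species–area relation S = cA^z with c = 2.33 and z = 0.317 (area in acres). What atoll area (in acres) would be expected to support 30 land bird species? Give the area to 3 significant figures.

3170 acres

30 = 2.33 × A^0.317  ⇒  A^0.317 = 30/2.33 = 12.88
ln A = ln(12.88) / 0.317 = 2.5553 / 0.317 = 8.0610
A = e^8.0610 ≈ 3168 acres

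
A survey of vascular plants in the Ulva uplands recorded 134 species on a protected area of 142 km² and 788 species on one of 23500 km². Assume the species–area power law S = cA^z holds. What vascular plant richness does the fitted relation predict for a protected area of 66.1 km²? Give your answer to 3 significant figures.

z = ln(788/134) / ln(23500/142) = 1.7717 / 5.1089 = 0.3468
c = 134 / 142^0.3468 = 134 / 5.577 = 24.03
S₃ = 24.03 × 66.1^0.3468 = 24.03 × 4.278 ≈ 102.8

103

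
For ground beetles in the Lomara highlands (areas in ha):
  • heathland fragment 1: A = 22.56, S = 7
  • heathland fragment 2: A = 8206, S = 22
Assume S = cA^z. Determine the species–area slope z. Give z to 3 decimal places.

0.194

Taking logs: ln S = ln c + z ln A, so z = (ln S₂ − ln S₁)/(ln A₂ − ln A₁).
z = ln(22/7) / ln(8206/22.56) = ln(3.143) / ln(363.7) = 1.1451 / 5.8964 = 0.1942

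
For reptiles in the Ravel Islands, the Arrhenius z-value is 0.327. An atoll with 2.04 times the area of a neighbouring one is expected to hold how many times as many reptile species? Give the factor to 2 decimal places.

1.26

S₂/S₁ = (A₂/A₁)^z = 2.04^0.327
ln(S₂/S₁) = 0.327 × ln 2.04 = 0.327 × 0.7129 = 0.2331
S₂/S₁ = e^0.2331 ≈ 1.263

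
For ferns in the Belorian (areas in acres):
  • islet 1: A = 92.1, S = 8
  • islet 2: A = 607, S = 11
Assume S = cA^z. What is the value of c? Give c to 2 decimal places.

z = ln(S₂/S₁) / ln(A₂/A₁) = ln(11/8) / ln(607/92.1) = 0.3185 / 1.8857 = 0.1689
c = S₁ / A₁^z = 8 / 92.1^0.1689 = 8 / 2.146 = 3.727

3.73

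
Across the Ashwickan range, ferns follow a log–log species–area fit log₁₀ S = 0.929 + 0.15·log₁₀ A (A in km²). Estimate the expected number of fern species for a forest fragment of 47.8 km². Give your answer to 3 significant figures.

15.2

S = 8.492 × 47.8^0.15 = 8.492 × 1.786 ≈ 15.17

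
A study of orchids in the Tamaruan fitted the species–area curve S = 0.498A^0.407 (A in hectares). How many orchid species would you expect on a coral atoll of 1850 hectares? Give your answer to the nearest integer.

11

S = 0.498 × 1850^0.407
ln S = ln 0.498 + 0.407 × ln 1850 = -0.6972 + 0.407 × 7.5229 = 2.3647
S = e^2.3647 ≈ 10.64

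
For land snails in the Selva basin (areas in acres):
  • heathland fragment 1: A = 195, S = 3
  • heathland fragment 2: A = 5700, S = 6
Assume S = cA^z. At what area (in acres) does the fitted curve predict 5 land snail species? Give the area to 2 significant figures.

z = ln(6/3) / ln(5700/195) = 0.6931 / 3.3752 = 0.2054
c = 3 / 195^0.2054 = 3 / 2.953 = 1.016
A = (5/1.016)^(1/0.2054) ⇒ ln A = ln(4.922)/0.2054 = 7.7604
A = e^7.7604 ≈ 2346 acres

2300 acres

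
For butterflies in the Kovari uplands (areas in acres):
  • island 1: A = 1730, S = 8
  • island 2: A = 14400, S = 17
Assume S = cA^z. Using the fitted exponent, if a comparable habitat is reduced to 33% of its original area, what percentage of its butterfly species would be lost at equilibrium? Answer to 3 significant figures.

z = ln(17/8) / ln(14400/1730) = 0.7538 / 2.1191 = 0.3557
S_new/S_old = (A_new/A_old)^z = 0.33^0.3557 = exp(0.3557 × -1.1087) = 0.6741
Fraction lost = 1 − 0.6741 = 0.3259

32.6%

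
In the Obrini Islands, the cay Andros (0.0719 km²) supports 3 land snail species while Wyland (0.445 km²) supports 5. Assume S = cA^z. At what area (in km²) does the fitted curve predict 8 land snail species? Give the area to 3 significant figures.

z = ln(5/3) / ln(0.445/0.0719) = 0.5108 / 1.8228 = 0.2802
c = 3 / 0.0719^0.2802 = 3 / 0.4782 = 6.274
A = (8/6.274)^(1/0.2802) ⇒ ln A = ln(1.275)/0.2802 = 0.8675
A = e^0.8675 ≈ 2.381 km²

2.38 km²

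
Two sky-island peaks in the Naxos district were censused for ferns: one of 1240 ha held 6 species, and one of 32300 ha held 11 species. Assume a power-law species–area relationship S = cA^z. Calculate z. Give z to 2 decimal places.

0.19

Taking logs: ln S = ln c + z ln A, so z = (ln S₂ − ln S₁)/(ln A₂ − ln A₁).
z = ln(11/6) / ln(32300/1240) = ln(1.833) / ln(26.05) = 0.6061 / 3.2600 = 0.1859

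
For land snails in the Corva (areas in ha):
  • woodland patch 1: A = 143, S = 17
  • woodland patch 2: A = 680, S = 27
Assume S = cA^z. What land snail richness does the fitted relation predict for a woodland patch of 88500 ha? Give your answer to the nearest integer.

114

z = ln(27/17) / ln(680/143) = 0.4626 / 1.5592 = 0.2967
c = 17 / 143^0.2967 = 17 / 4.36 = 3.899
S₃ = 3.899 × 88500^0.2967 = 3.899 × 29.36 ≈ 114.5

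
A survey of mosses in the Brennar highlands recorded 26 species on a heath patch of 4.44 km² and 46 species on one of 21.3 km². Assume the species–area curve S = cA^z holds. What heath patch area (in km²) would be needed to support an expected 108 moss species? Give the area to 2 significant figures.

z = ln(46/26) / ln(21.3/4.44) = 0.5705 / 1.5681 = 0.3639
c = 26 / 4.44^0.3639 = 26 / 1.72 = 15.12
A = (108/15.12)^(1/0.3639) ⇒ ln A = ln(7.145)/0.3639 = 5.4044
A = e^5.4044 ≈ 222.4 km²

220 km²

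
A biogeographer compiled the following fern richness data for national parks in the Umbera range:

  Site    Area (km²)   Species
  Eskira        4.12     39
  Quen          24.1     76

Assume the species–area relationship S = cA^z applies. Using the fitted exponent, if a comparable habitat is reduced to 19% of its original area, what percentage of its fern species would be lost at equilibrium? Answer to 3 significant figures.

z = ln(76/39) / ln(24.1/4.12) = 0.6672 / 1.7664 = 0.3777
S_new/S_old = (A_new/A_old)^z = 0.19^0.3777 = exp(0.3777 × -1.6607) = 0.534
Fraction lost = 1 − 0.534 = 0.466

46.6%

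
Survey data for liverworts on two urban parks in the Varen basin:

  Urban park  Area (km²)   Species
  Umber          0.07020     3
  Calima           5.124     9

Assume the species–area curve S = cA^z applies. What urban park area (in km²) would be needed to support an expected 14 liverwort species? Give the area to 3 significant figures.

28.8 km²

z = ln(9/3) / ln(5.124/0.0702) = 1.0986 / 4.2903 = 0.2561
c = 3 / 0.0702^0.2561 = 3 / 0.5065 = 5.923
A = (14/5.923)^(1/0.2561) ⇒ ln A = ln(2.364)/0.2561 = 3.3594
A = e^3.3594 ≈ 28.77 km²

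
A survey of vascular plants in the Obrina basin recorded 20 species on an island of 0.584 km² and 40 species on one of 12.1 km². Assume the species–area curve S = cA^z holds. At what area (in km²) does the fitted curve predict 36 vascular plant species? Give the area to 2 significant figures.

z = ln(40/20) / ln(12.1/0.584) = 0.6931 / 3.0311 = 0.2287
c = 20 / 0.584^0.2287 = 20 / 0.8843 = 22.62
A = (36/22.62)^(1/0.2287) ⇒ ln A = ln(1.592)/0.2287 = 2.0325
A = e^2.0325 ≈ 7.633 km²

7.6 km²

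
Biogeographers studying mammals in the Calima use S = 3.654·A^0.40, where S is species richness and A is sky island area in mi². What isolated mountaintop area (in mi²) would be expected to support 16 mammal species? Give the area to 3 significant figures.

40.1 mi²

16 = 3.654 × A^0.4  ⇒  A^0.4 = 16/3.654 = 4.379
ln A = ln(4.379) / 0.4 = 1.4768 / 0.4 = 3.6919
A = e^3.6919 ≈ 40.12 mi²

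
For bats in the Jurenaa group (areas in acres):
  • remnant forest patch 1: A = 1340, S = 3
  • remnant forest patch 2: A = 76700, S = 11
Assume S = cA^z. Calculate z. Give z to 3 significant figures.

Taking logs: ln S = ln c + z ln A, so z = (ln S₂ − ln S₁)/(ln A₂ − ln A₁).
z = ln(11/3) / ln(76700/1340) = ln(3.667) / ln(57.24) = 1.2993 / 4.0472 = 0.3210

0.321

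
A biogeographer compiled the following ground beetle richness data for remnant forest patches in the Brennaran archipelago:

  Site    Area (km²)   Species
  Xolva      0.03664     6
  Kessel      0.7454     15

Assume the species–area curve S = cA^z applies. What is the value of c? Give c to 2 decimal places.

16.40

z = ln(S₂/S₁) / ln(A₂/A₁) = ln(15/6) / ln(0.7454/0.03664) = 0.9163 / 3.0128 = 0.3041
c = S₁ / A₁^z = 6 / 0.03664^0.3041 = 6 / 0.3658 = 16.4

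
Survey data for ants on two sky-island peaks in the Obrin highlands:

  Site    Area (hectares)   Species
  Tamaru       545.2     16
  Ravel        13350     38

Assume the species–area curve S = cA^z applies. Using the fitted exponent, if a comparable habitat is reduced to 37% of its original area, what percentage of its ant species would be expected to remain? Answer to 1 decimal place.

z = ln(38/16) / ln(13350/545.2) = 0.8650 / 3.1981 = 0.2705
S_new/S_old = (A_new/A_old)^z = 0.37^0.2705 = exp(0.2705 × -0.9943) = 0.7642

76.4%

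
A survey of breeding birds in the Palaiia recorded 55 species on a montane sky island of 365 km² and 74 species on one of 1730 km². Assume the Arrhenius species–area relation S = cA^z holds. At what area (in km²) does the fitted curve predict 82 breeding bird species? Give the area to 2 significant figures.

z = ln(74/55) / ln(1730/365) = 0.2967 / 1.5560 = 0.1907
c = 55 / 365^0.1907 = 55 / 3.081 = 17.85
A = (82/17.85)^(1/0.1907) ⇒ ln A = ln(4.593)/0.1907 = 7.9942
A = e^7.9942 ≈ 2964 km²

3000 km²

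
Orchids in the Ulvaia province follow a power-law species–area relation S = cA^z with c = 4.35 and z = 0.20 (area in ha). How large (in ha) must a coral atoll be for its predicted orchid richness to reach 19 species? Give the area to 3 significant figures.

1590 ha

19 = 4.35 × A^0.2  ⇒  A^0.2 = 19/4.35 = 4.368
ln A = ln(4.368) / 0.2 = 1.4743 / 0.2 = 7.3713
A = e^7.3713 ≈ 1590 ha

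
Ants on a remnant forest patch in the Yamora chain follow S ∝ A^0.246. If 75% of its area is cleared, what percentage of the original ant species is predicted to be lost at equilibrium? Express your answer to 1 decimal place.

28.9%

S_new/S_old = (A_new/A_old)^z = 0.25^0.246
= exp(0.246 × ln 0.25) = exp(0.246 × -1.3863) = exp(-0.3410) ≈ 0.711
Fraction lost = 1 − 0.711 = 0.289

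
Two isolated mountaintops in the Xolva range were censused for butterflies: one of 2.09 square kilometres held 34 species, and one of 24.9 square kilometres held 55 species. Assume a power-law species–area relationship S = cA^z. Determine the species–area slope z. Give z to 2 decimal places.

Taking logs: ln S = ln c + z ln A, so z = (ln S₂ − ln S₁)/(ln A₂ − ln A₁).
z = ln(55/34) / ln(24.9/2.09) = ln(1.618) / ln(11.91) = 0.4810 / 2.4777 = 0.1941

0.19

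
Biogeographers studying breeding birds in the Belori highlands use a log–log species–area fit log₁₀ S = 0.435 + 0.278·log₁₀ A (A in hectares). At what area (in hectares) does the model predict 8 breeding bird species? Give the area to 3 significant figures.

8 = 2.723 × A^0.278  ⇒  A^0.278 = 8/2.723 = 2.938
ln A = ln(2.938) / 0.278 = 1.0778 / 0.278 = 3.8770
A = e^3.8770 ≈ 48.28 hectares

48.3 hectares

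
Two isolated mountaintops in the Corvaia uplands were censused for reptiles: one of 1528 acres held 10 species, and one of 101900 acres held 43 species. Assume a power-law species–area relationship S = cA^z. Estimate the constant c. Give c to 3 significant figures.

z = ln(S₂/S₁) / ln(A₂/A₁) = ln(43/10) / ln(101900/1528) = 1.4586 / 4.2000 = 0.3473
c = S₁ / A₁^z = 10 / 1528^0.3473 = 10 / 12.76 = 0.7838

0.784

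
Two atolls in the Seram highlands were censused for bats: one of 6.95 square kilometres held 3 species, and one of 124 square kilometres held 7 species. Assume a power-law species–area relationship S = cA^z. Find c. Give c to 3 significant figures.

z = ln(S₂/S₁) / ln(A₂/A₁) = ln(7/3) / ln(124/6.95) = 0.8473 / 2.8815 = 0.2940
c = S₁ / A₁^z = 3 / 6.95^0.2940 = 3 / 1.768 = 1.696

1.70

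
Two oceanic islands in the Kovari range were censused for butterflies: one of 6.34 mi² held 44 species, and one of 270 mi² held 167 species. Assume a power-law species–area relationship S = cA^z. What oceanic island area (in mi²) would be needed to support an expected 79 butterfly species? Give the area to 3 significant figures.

32.9 mi²

z = ln(167/44) / ln(270/6.34) = 1.3338 / 3.7515 = 0.3555
c = 44 / 6.34^0.3555 = 44 / 1.928 = 22.82
A = (79/22.82)^(1/0.3555) ⇒ ln A = ln(3.462)/0.3555 = 3.4930
A = e^3.4930 ≈ 32.88 mi²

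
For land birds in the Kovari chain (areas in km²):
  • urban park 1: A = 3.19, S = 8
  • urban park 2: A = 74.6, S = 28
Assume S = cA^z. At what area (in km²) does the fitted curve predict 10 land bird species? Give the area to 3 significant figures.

5.59 km²

z = ln(28/8) / ln(74.6/3.19) = 1.2528 / 3.1521 = 0.3974
c = 8 / 3.19^0.3974 = 8 / 1.586 = 5.045
A = (10/5.045)^(1/0.3974) ⇒ ln A = ln(1.982)/0.3974 = 1.7215
A = e^1.7215 ≈ 5.593 km²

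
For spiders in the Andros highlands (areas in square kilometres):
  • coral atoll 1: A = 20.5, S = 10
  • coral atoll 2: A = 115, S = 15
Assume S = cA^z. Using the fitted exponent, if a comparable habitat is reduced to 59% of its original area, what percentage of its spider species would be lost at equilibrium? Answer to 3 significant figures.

z = ln(15/10) / ln(115/20.5) = 0.4055 / 1.7245 = 0.2351
S_new/S_old = (A_new/A_old)^z = 0.59^0.2351 = exp(0.2351 × -0.5276) = 0.8833
Fraction lost = 1 − 0.8833 = 0.1167

11.7%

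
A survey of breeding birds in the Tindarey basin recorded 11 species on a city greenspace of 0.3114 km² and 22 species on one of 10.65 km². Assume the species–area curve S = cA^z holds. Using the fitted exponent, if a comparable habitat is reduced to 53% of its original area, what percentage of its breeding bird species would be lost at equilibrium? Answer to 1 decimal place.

11.7%

z = ln(22/11) / ln(10.65/0.3114) = 0.6931 / 3.5322 = 0.1962
S_new/S_old = (A_new/A_old)^z = 0.53^0.1962 = exp(0.1962 × -0.6349) = 0.8829
Fraction lost = 1 − 0.8829 = 0.1171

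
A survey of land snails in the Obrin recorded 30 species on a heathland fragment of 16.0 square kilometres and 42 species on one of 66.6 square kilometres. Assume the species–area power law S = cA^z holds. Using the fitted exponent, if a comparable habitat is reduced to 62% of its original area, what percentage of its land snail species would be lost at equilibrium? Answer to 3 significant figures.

z = ln(42/30) / ln(66.6/16) = 0.3365 / 1.4261 = 0.2359
S_new/S_old = (A_new/A_old)^z = 0.62^0.2359 = exp(0.2359 × -0.4780) = 0.8933
Fraction lost = 1 − 0.8933 = 0.1067

10.7%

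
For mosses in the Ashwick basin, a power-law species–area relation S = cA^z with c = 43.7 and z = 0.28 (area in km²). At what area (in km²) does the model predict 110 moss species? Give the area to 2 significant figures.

110 = 43.7 × A^0.28  ⇒  A^0.28 = 110/43.7 = 2.517
ln A = ln(2.517) / 0.28 = 0.9231 / 0.28 = 3.2969
A = e^3.2969 ≈ 27.03 km²

27 km²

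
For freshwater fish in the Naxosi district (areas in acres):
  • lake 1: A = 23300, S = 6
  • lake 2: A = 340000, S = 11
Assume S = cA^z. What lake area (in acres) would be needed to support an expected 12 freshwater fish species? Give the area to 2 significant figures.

z = ln(11/6) / ln(340000/23300) = 0.6061 / 2.6805 = 0.2261
c = 6 / 23300^0.2261 = 6 / 9.718 = 0.6174
A = (12/0.6174)^(1/0.2261) ⇒ ln A = ln(19.44)/0.2261 = 13.1215
A = e^13.1215 ≈ 499563 acres

500000 acres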